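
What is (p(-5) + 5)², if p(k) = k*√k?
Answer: 25*(1 - I*√5)² ≈ -100.0 - 111.8*I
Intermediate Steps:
p(k) = k^(3/2)
(p(-5) + 5)² = ((-5)^(3/2) + 5)² = (-5*I*√5 + 5)² = (5 - 5*I*√5)²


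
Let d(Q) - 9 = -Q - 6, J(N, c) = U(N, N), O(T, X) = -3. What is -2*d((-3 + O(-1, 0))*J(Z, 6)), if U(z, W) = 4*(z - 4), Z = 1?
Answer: 138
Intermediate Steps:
U(z, W) = -16 + 4*z (U(z, W) = 4*(-4 + z) = -16 + 4*z)
J(N, c) = -16 + 4*N
d(Q) = 3 - Q (d(Q) = 9 + (-Q - 6) = 9 + (-6 - Q) = 3 - Q)
-2*d((-3 + O(-1, 0))*J(Z, 6)) = -2*(3 - (-3 - 3)*(-16 + 4*1)) = -2*(3 - (-6)*(-16 + 4)) = -2*(3 - (-6)*(-12)) = -2*(3 - 1*72) = -2*(3 - 72) = -2*(-69) = 138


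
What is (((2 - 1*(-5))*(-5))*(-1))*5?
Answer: 175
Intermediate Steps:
(((2 - 1*(-5))*(-5))*(-1))*5 = (((2 + 5)*(-5))*(-1))*5 = ((7*(-5))*(-1))*5 = -35*(-1)*5 = 35*5 = 175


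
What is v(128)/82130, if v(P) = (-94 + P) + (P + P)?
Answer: 29/8213 ≈ 0.0035310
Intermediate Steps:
v(P) = -94 + 3*P (v(P) = (-94 + P) + 2*P = -94 + 3*P)
v(128)/82130 = (-94 + 3*128)/82130 = (-94 + 384)*(1/82130) = 290*(1/82130) = 29/8213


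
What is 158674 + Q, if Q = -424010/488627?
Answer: 77531976588/488627 ≈ 1.5867e+5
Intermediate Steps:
Q = -424010/488627 (Q = -424010*1/488627 = -424010/488627 ≈ -0.86776)
158674 + Q = 158674 - 424010/488627 = 77531976588/488627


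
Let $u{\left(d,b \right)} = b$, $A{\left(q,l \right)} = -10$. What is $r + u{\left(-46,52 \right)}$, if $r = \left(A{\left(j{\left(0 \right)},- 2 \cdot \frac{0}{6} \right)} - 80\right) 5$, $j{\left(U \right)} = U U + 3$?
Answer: $-398$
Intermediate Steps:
$j{\left(U \right)} = 3 + U^{2}$ ($j{\left(U \right)} = U^{2} + 3 = 3 + U^{2}$)
$r = -450$ ($r = \left(-10 - 80\right) 5 = \left(-90\right) 5 = -450$)
$r + u{\left(-46,52 \right)} = -450 + 52 = -398$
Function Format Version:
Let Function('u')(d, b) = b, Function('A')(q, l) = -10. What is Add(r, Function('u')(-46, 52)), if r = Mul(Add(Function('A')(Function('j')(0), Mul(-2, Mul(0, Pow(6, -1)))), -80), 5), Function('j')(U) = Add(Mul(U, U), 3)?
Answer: -398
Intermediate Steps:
Function('j')(U) = Add(3, Pow(U, 2)) (Function('j')(U) = Add(Pow(U, 2), 3) = Add(3, Pow(U, 2)))
r = -450 (r = Mul(Add(-10, -80), 5) = Mul(-90, 5) = -450)
Add(r, Function('u')(-46, 52)) = Add(-450, 52) = -398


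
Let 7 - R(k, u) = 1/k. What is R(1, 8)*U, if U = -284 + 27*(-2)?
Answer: -2028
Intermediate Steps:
R(k, u) = 7 - 1/k
U = -338 (U = -284 - 54 = -338)
R(1, 8)*U = (7 - 1/1)*(-338) = (7 - 1*1)*(-338) = (7 - 1)*(-338) = 6*(-338) = -2028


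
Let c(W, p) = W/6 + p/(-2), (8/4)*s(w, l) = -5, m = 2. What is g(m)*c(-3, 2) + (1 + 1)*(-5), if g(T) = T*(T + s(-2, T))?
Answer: -17/2 ≈ -8.5000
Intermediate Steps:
s(w, l) = -5/2 (s(w, l) = (1/2)*(-5) = -5/2)
c(W, p) = -p/2 + W/6 (c(W, p) = W*(1/6) + p*(-1/2) = W/6 - p/2 = -p/2 + W/6)
g(T) = T*(-5/2 + T) (g(T) = T*(T - 5/2) = T*(-5/2 + T))
g(m)*c(-3, 2) + (1 + 1)*(-5) = ((1/2)*2*(-5 + 2*2))*(-1/2*2 + (1/6)*(-3)) + (1 + 1)*(-5) = ((1/2)*2*(-5 + 4))*(-1 - 1/2) + 2*(-5) = ((1/2)*2*(-1))*(-3/2) - 10 = -1*(-3/2) - 10 = 3/2 - 10 = -17/2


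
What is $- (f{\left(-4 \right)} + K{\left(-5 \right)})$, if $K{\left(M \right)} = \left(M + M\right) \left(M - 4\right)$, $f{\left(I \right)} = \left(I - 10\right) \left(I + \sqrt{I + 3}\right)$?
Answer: $-146 + 14 i \approx -146.0 + 14.0 i$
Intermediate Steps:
$f{\left(I \right)} = \left(-10 + I\right) \left(I + \sqrt{3 + I}\right)$
$K{\left(M \right)} = 2 M \left(-4 + M\right)$
$- (f{\left(-4 \right)} + K{\left(-5 \right)}) = - (\left(\left(-4\right)^{2} - -40 - 10 \sqrt{3 - 4} - 4 \sqrt{3 - 4}\right) + 2 \left(-5\right) \left(-4 - 5\right)) = - (\left(16 + 40 - 10 \sqrt{-1} - 4 \sqrt{-1}\right) + 2 \left(-5\right) \left(-9\right)) = - (\left(16 + 40 - 10 i - 4 i\right) + 90) = - (\left(56 - 14 i\right) + 90) = - (146 - 14 i) = -146 + 14 i$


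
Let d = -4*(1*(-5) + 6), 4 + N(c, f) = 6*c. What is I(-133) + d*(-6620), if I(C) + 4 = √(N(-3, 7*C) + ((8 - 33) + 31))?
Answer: 26476 + 4*I ≈ 26476.0 + 4.0*I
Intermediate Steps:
N(c, f) = -4 + 6*c
d = -4 (d = -4*(-5 + 6) = -4*1 = -4)
I(C) = -4 + 4*I (I(C) = -4 + √((-4 + 6*(-3)) + ((8 - 33) + 31)) = -4 + √((-4 - 18) + (-25 + 31)) = -4 + √(-22 + 6) = -4 + √(-16) = -4 + 4*I)
I(-133) + d*(-6620) = (-4 + 4*I) - 4*(-6620) = (-4 + 4*I) + 26480 = 26476 + 4*I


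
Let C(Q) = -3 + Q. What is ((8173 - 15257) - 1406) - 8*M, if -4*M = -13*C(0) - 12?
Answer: -8436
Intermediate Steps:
M = -27/4 (M = -(-13*(-3 + 0) - 12)/4 = -(-13*(-3) - 12)/4 = -(39 - 12)/4 = -1/4*27 = -27/4 ≈ -6.7500)
((8173 - 15257) - 1406) - 8*M = ((8173 - 15257) - 1406) - 8*(-27)/4 = (-7084 - 1406) - 1*(-54) = -8490 + 54 = -8436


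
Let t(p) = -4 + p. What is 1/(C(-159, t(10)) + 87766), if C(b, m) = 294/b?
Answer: 53/4651500 ≈ 1.1394e-5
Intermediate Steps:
1/(C(-159, t(10)) + 87766) = 1/(294/(-159) + 87766) = 1/(294*(-1/159) + 87766) = 1/(-98/53 + 87766) = 1/(4651500/53) = 53/4651500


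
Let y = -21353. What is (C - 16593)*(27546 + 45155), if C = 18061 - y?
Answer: 1659109521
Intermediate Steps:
C = 39414 (C = 18061 - 1*(-21353) = 18061 + 21353 = 39414)
(C - 16593)*(27546 + 45155) = (39414 - 16593)*(27546 + 45155) = 22821*72701 = 1659109521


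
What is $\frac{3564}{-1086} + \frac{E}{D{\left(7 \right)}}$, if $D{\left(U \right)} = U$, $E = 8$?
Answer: $- \frac{2710}{1267} \approx -2.1389$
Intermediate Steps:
$\frac{3564}{-1086} + \frac{E}{D{\left(7 \right)}} = \frac{3564}{-1086} + \frac{8}{7} = 3564 \left(- \frac{1}{1086}\right) + 8 \cdot \frac{1}{7} = - \frac{594}{181} + \frac{8}{7} = - \frac{2710}{1267}$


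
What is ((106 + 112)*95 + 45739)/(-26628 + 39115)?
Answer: 66449/12487 ≈ 5.3215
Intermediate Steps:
((106 + 112)*95 + 45739)/(-26628 + 39115) = (218*95 + 45739)/12487 = (20710 + 45739)*(1/12487) = 66449*(1/12487) = 66449/12487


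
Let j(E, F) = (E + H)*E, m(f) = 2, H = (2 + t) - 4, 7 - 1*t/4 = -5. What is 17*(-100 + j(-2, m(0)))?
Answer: -3196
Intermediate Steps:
t = 48 (t = 28 - 4*(-5) = 28 + 20 = 48)
H = 46 (H = (2 + 48) - 4 = 50 - 4 = 46)
j(E, F) = E*(46 + E) (j(E, F) = (E + 46)*E = (46 + E)*E = E*(46 + E))
17*(-100 + j(-2, m(0))) = 17*(-100 - 2*(46 - 2)) = 17*(-100 - 2*44) = 17*(-100 - 88) = 17*(-188) = -3196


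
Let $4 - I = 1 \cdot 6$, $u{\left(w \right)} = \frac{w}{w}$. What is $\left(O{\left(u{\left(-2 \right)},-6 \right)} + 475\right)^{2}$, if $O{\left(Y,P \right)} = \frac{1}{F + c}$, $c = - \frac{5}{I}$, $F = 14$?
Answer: $\frac{245768329}{1089} \approx 2.2568 \cdot 10^{5}$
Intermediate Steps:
$u{\left(w \right)} = 1$
$I = -2$ ($I = 4 - 1 \cdot 6 = 4 - 6 = -2$)
$c = \frac{5}{2}$ ($c = - \frac{5}{-2} = \left(-5\right) \left(- \frac{1}{2}\right) = \frac{5}{2} \approx 2.5$)
$O{\left(Y,P \right)} = \frac{2}{33}$ ($O{\left(Y,P \right)} = \frac{1}{14 + \frac{5}{2}} = \frac{1}{\frac{33}{2}} = \frac{2}{33}$)
$\left(O{\left(u{\left(-2 \right)},-6 \right)} + 475\right)^{2} = \left(\frac{2}{33} + 475\right)^{2} = \left(\frac{15677}{33}\right)^{2} = \frac{245768329}{1089}$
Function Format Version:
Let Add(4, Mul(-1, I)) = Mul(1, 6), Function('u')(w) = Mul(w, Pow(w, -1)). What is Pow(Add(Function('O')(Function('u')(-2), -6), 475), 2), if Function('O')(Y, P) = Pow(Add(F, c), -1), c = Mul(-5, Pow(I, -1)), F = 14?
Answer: Rational(245768329, 1089) ≈ 2.2568e+5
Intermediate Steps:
Function('u')(w) = 1
I = -2 (I = Add(4, Mul(-1, Mul(1, 6))) = Add(4, Mul(-1, 6)) = Add(4, -6) = -2)
c = Rational(5, 2) (c = Mul(-5, Pow(-2, -1)) = Mul(-5, Rational(-1, 2)) = Rational(5, 2) ≈ 2.5000)
Function('O')(Y, P) = Rational(2, 33) (Function('O')(Y, P) = Pow(Add(14, Rational(5, 2)), -1) = Pow(Rational(33, 2), -1) = Rational(2, 33))
Pow(Add(Function('O')(Function('u')(-2), -6), 475), 2) = Pow(Add(Rational(2, 33), 475), 2) = Pow(Rational(15677, 33), 2) = Rational(245768329, 1089)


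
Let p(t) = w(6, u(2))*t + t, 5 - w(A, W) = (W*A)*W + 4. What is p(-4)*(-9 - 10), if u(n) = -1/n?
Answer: 38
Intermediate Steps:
w(A, W) = 1 - A*W² (w(A, W) = 5 - ((W*A)*W + 4) = 5 - ((A*W)*W + 4) = 5 - (A*W² + 4) = 5 - (4 + A*W²) = 5 + (-4 - A*W²) = 1 - A*W²)
p(t) = t/2 (p(t) = (1 - 1*6*(-1/2)²)*t + t = (1 - 1*6*(-1*½)²)*t + t = (1 - 1*6*(-½)²)*t + t = (1 - 1*6*¼)*t + t = (1 - 3/2)*t + t = -t/2 + t = t/2)
p(-4)*(-9 - 10) = ((½)*(-4))*(-9 - 10) = -2*(-19) = 38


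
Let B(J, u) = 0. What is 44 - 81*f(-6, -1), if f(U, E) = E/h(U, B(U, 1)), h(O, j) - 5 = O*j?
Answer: 301/5 ≈ 60.200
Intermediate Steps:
h(O, j) = 5 + O*j
f(U, E) = E/5 (f(U, E) = E/(5 + U*0) = E/(5 + 0) = E/5)
44 - 81*f(-6, -1) = 44 - 81*(-1)/5 = 44 - 81*(-⅕) = 44 + 81/5 = 301/5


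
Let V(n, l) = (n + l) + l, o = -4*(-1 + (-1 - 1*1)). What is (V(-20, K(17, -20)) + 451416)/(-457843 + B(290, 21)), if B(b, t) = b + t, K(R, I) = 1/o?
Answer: -2708377/2745192 ≈ -0.98659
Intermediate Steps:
o = 12 (o = -4*(-1 + (-1 - 1)) = -4*(-1 - 2) = -4*(-3) = 12)
K(R, I) = 1/12
V(n, l) = n + 2*l (V(n, l) = (l + n) + l = n + 2*l)
(V(-20, K(17, -20)) + 451416)/(-457843 + B(290, 21)) = ((-20 + 2*(1/12)) + 451416)/(-457843 + (290 + 21)) = ((-20 + ⅙) + 451416)/(-457843 + 311) = (-119/6 + 451416)/(-457532) = (2708377/6)*(-1/457532) = -2708377/2745192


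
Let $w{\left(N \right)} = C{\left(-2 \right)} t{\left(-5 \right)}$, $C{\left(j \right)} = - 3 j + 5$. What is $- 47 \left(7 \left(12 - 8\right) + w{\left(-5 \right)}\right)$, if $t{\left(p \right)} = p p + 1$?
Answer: $-14758$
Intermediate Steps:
$t{\left(p \right)} = 1 + p^{2}$ ($t{\left(p \right)} = p^{2} + 1 = 1 + p^{2}$)
$C{\left(j \right)} = 5 - 3 j$
$w{\left(N \right)} = 286$ ($w{\left(N \right)} = \left(5 - -6\right) \left(1 + \left(-5\right)^{2}\right) = \left(5 + 6\right) \left(1 + 25\right) = 11 \cdot 26 = 286$)
$- 47 \left(7 \left(12 - 8\right) + w{\left(-5 \right)}\right) = - 47 \left(7 \left(12 - 8\right) + 286\right) = - 47 \left(7 \cdot 4 + 286\right) = - 47 \left(28 + 286\right) = \left(-47\right) 314 = -14758$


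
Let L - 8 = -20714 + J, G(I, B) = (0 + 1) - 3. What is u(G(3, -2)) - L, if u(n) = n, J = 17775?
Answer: 2929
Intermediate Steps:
G(I, B) = -2 (G(I, B) = 1 - 3 = -2)
L = -2931 (L = 8 + (-20714 + 17775) = 8 - 2939 = -2931)
u(G(3, -2)) - L = -2 - 1*(-2931) = -2 + 2931 = 2929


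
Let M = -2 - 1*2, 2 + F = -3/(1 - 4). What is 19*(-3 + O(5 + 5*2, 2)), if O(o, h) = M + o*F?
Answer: -418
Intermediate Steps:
F = -1 (F = -2 - 3/(1 - 4) = -2 - 3/(-3) = -2 - 3*(-⅓) = -2 + 1 = -1)
M = -4 (M = -2 - 2 = -4)
O(o, h) = -4 - o (O(o, h) = -4 + o*(-1) = -4 - o)
19*(-3 + O(5 + 5*2, 2)) = 19*(-3 + (-4 - (5 + 5*2))) = 19*(-3 + (-4 - (5 + 10))) = 19*(-3 + (-4 - 1*15)) = 19*(-3 + (-4 - 15)) = 19*(-3 - 19) = 19*(-22) = -418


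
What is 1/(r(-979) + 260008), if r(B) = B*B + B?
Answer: 1/1217470 ≈ 8.2138e-7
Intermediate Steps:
r(B) = B + B² (r(B) = B² + B = B + B²)
1/(r(-979) + 260008) = 1/(-979*(1 - 979) + 260008) = 1/(-979*(-978) + 260008) = 1/(957462 + 260008) = 1/1217470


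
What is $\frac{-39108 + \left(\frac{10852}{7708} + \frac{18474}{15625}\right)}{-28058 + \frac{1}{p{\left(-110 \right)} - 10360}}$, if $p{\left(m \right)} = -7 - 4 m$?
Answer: $\frac{11688441395104179}{8386417422015625} \approx 1.3937$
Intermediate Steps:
$\frac{-39108 + \left(\frac{10852}{7708} + \frac{18474}{15625}\right)}{-28058 + \frac{1}{p{\left(-110 \right)} - 10360}} = \frac{-39108 + \left(\frac{10852}{7708} + \frac{18474}{15625}\right)}{-28058 + \frac{1}{\left(-7 - -440\right) - 10360}} = \frac{-39108 + \left(10852 \cdot \frac{1}{7708} + 18474 \cdot \frac{1}{15625}\right)}{-28058 + \frac{1}{\left(-7 + 440\right) - 10360}} = \frac{-39108 + \left(\frac{2713}{1927} + \frac{18474}{15625}\right)}{-28058 + \frac{1}{433 - 10360}} = \frac{-39108 + \frac{77990023}{30109375}}{-28058 + \frac{1}{-9927}} = - \frac{1177439447477}{30109375 \left(-28058 - \frac{1}{9927}\right)} = - \frac{1177439447477}{30109375 \left(- \frac{278531767}{9927}\right)} = \left(- \frac{1177439447477}{30109375}\right) \left(- \frac{9927}{278531767}\right) = \frac{11688441395104179}{8386417422015625}$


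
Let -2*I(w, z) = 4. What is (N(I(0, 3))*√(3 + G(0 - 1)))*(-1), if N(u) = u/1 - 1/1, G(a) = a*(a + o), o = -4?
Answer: 6*√2 ≈ 8.4853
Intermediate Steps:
I(w, z) = -2 (I(w, z) = -½*4 = -2)
G(a) = a*(-4 + a) (G(a) = a*(a - 4) = a*(-4 + a))
N(u) = -1 + u (N(u) = u*1 - 1*1 = u - 1 = -1 + u)
(N(I(0, 3))*√(3 + G(0 - 1)))*(-1) = ((-1 - 2)*√(3 + (0 - 1)*(-4 + (0 - 1))))*(-1) = -3*√(3 - (-4 - 1))*(-1) = -3*√(3 - 1*(-5))*(-1) = -3*√(3 + 5)*(-1) = -6*√2*(-1) = 6*√2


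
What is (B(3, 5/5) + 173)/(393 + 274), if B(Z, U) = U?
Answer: 6/23 ≈ 0.26087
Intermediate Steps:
(B(3, 5/5) + 173)/(393 + 274) = (5/5 + 173)/(393 + 274) = (5*(⅕) + 173)/667 = (1 + 173)*(1/667) = 174*(1/667) = 6/23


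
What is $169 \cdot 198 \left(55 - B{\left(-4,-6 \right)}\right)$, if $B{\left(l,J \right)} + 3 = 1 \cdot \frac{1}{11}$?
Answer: $1937754$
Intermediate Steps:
$B{\left(l,J \right)} = - \frac{32}{11}$ ($B{\left(l,J \right)} = -3 + 1 \cdot \frac{1}{11} = -3 + \frac{1}{11} = - \frac{32}{11}$)
$169 \cdot 198 \left(55 - B{\left(-4,-6 \right)}\right) = 169 \cdot 198 \left(55 - - \frac{32}{11}\right) = 33462 \left(55 + \frac{32}{11}\right) = 33462 \cdot \frac{637}{11} = 1937754$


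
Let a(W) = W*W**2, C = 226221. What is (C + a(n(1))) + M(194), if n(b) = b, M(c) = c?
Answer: 226416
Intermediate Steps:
a(W) = W**3
(C + a(n(1))) + M(194) = (226221 + 1**3) + 194 = (226221 + 1) + 194 = 226222 + 194 = 226416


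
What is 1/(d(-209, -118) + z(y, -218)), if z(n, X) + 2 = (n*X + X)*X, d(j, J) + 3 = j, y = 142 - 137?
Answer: 1/284930 ≈ 3.5096e-6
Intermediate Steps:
y = 5
d(j, J) = -3 + j
z(n, X) = -2 + X*(X + X*n) (z(n, X) = -2 + (n*X + X)*X = -2 + (X*n + X)*X = -2 + (X + X*n)*X = -2 + X*(X + X*n))
1/(d(-209, -118) + z(y, -218)) = 1/((-3 - 209) + (-2 + (-218)² + 5*(-218)²)) = 1/(-212 + (-2 + 47524 + 5*47524)) = 1/(-212 + (-2 + 47524 + 237620)) = 1/(-212 + 285142) = 1/284930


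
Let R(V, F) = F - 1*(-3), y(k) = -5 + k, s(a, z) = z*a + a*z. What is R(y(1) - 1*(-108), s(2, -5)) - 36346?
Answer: -36363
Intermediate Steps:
s(a, z) = 2*a*z (s(a, z) = a*z + a*z = 2*a*z)
R(V, F) = 3 + F (R(V, F) = F + 3 = 3 + F)
R(y(1) - 1*(-108), s(2, -5)) - 36346 = (3 + 2*2*(-5)) - 36346 = (3 - 20) - 36346 = -17 - 36346 = -36363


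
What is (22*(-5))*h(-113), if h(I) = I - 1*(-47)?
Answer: 7260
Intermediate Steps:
h(I) = 47 + I (h(I) = I + 47 = 47 + I)
(22*(-5))*h(-113) = (22*(-5))*(47 - 113) = -110*(-66) = 7260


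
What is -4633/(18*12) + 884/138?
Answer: -74735/4968 ≈ -15.043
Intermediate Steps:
-4633/(18*12) + 884/138 = -4633/216 + 884*(1/138) = -4633*1/216 + 442/69 = -4633/216 + 442/69 = -74735/4968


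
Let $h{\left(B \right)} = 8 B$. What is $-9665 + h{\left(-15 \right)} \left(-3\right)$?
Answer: $-9305$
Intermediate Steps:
$-9665 + h{\left(-15 \right)} \left(-3\right) = -9665 + 8 \left(-15\right) \left(-3\right) = -9665 - -360 = -9665 + 360 = -9305$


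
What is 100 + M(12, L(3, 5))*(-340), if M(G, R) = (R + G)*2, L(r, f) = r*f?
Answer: -18260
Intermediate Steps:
L(r, f) = f*r
M(G, R) = 2*G + 2*R (M(G, R) = (G + R)*2 = 2*G + 2*R)
100 + M(12, L(3, 5))*(-340) = 100 + (2*12 + 2*(5*3))*(-340) = 100 + (24 + 2*15)*(-340) = 100 + (24 + 30)*(-340) = 100 + 54*(-340) = 100 - 18360 = -18260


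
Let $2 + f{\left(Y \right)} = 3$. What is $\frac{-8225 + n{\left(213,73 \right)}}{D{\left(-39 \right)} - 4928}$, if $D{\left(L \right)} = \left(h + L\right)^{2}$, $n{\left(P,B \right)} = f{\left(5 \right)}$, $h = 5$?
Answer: $\frac{2056}{943} \approx 2.1803$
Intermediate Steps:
$f{\left(Y \right)} = 1$ ($f{\left(Y \right)} = -2 + 3 = 1$)
$n{\left(P,B \right)} = 1$
$D{\left(L \right)} = \left(5 + L\right)^{2}$
$\frac{-8225 + n{\left(213,73 \right)}}{D{\left(-39 \right)} - 4928} = \frac{-8225 + 1}{\left(5 - 39\right)^{2} - 4928} = - \frac{8224}{\left(-34\right)^{2} - 4928} = - \frac{8224}{1156 - 4928} = - \frac{8224}{-3772} = \left(-8224\right) \left(- \frac{1}{3772}\right) = \frac{2056}{943}$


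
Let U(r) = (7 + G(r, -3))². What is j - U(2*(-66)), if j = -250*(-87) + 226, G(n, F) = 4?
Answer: 21855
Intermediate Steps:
U(r) = 121 (U(r) = (7 + 4)² = 11² = 121)
j = 21976 (j = 21750 + 226 = 21976)
j - U(2*(-66)) = 21976 - 1*121 = 21976 - 121 = 21855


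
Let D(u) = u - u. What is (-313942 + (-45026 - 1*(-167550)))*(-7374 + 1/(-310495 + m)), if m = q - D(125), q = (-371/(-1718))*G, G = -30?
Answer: 188240361551521851/133360385 ≈ 1.4115e+9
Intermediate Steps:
D(u) = 0
q = -5565/859 (q = -371/(-1718)*(-30) = -371*(-1/1718)*(-30) = (371/1718)*(-30) = -5565/859 ≈ -6.4785)
m = -5565/859 (m = -5565/859 - 1*0 = -5565/859 + 0 = -5565/859 ≈ -6.4785)
(-313942 + (-45026 - 1*(-167550)))*(-7374 + 1/(-310495 + m)) = (-313942 + (-45026 - 1*(-167550)))*(-7374 + 1/(-310495 - 5565/859)) = (-313942 + (-45026 + 167550))*(-7374 + 1/(-266720770/859)) = (-313942 + 122524)*(-7374 - 859/266720770) = -191418*(-1966798958839/266720770) = 188240361551521851/133360385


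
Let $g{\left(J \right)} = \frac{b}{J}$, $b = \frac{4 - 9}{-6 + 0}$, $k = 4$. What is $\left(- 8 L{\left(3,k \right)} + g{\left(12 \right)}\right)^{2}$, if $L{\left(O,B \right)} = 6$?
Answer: $\frac{11909401}{5184} \approx 2297.3$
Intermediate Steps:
$b = \frac{5}{6}$ ($b = - \frac{5}{-6} = \left(-5\right) \left(- \frac{1}{6}\right) = \frac{5}{6} \approx 0.83333$)
$g{\left(J \right)} = \frac{5}{6 J}$
$\left(- 8 L{\left(3,k \right)} + g{\left(12 \right)}\right)^{2} = \left(\left(-8\right) 6 + \frac{5}{6 \cdot 12}\right)^{2} = \left(-48 + \frac{5}{6} \cdot \frac{1}{12}\right)^{2} = \left(-48 + \frac{5}{72}\right)^{2} = \left(- \frac{3451}{72}\right)^{2} = \frac{11909401}{5184}$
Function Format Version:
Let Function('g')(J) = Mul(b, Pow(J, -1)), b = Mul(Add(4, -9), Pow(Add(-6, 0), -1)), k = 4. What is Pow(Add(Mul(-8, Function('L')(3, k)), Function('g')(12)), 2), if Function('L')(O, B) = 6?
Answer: Rational(11909401, 5184) ≈ 2297.3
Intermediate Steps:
b = Rational(5, 6) (b = Mul(-5, Pow(-6, -1)) = Mul(-5, Rational(-1, 6)) = Rational(5, 6) ≈ 0.83333)
Function('g')(J) = Mul(Rational(5, 6), Pow(J, -1))
Pow(Add(Mul(-8, Function('L')(3, k)), Function('g')(12)), 2) = Pow(Add(Mul(-8, 6), Mul(Rational(5, 6), Pow(12, -1))), 2) = Pow(Add(-48, Mul(Rational(5, 6), Rational(1, 12))), 2) = Pow(Add(-48, Rational(5, 72)), 2) = Pow(Rational(-3451, 72), 2) = Rational(11909401, 5184)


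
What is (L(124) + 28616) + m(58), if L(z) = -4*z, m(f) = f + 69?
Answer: 28247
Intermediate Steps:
m(f) = 69 + f
(L(124) + 28616) + m(58) = (-4*124 + 28616) + (69 + 58) = (-496 + 28616) + 127 = 28120 + 127 = 28247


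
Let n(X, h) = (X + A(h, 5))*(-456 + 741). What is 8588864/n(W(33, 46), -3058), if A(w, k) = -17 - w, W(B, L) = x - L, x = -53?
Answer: 4294432/419235 ≈ 10.243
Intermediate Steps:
W(B, L) = -53 - L
n(X, h) = -4845 - 285*h + 285*X (n(X, h) = (X + (-17 - h))*(-456 + 741) = (-17 + X - h)*285 = -4845 - 285*h + 285*X)
8588864/n(W(33, 46), -3058) = 8588864/(-4845 - 285*(-3058) + 285*(-53 - 1*46)) = 8588864/(-4845 + 871530 + 285*(-53 - 46)) = 8588864/(-4845 + 871530 + 285*(-99)) = 8588864/(-4845 + 871530 - 28215) = 8588864/838470 = 8588864*(1/838470) = 4294432/419235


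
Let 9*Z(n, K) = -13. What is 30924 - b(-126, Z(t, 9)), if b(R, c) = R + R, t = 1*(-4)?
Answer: 31176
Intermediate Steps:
t = -4
Z(n, K) = -13/9 (Z(n, K) = (1/9)*(-13) = -13/9)
b(R, c) = 2*R
30924 - b(-126, Z(t, 9)) = 30924 - 2*(-126) = 30924 - 1*(-252) = 30924 + 252 = 31176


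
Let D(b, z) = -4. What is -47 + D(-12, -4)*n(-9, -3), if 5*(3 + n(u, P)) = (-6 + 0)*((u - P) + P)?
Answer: -391/5 ≈ -78.200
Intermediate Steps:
n(u, P) = -3 - 6*u/5 (n(u, P) = -3 + ((-6 + 0)*((u - P) + P))/5 = -3 + (-6*u)/5 = -3 - 6*u/5)
-47 + D(-12, -4)*n(-9, -3) = -47 - 4*(-3 - 6/5*(-9)) = -47 - 4*(-3 + 54/5) = -47 - 4*39/5 = -47 - 156/5 = -391/5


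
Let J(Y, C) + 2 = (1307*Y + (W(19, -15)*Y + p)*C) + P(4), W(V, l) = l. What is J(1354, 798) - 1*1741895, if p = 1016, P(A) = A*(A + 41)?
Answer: -15368651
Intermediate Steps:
P(A) = A*(41 + A)
J(Y, C) = 178 + 1307*Y + C*(1016 - 15*Y) (J(Y, C) = -2 + ((1307*Y + (-15*Y + 1016)*C) + 4*(41 + 4)) = -2 + ((1307*Y + (1016 - 15*Y)*C) + 4*45) = -2 + ((1307*Y + C*(1016 - 15*Y)) + 180) = -2 + (180 + 1307*Y + C*(1016 - 15*Y)) = 178 + 1307*Y + C*(1016 - 15*Y))
J(1354, 798) - 1*1741895 = (178 + 1016*798 + 1307*1354 - 15*798*1354) - 1*1741895 = (178 + 810768 + 1769678 - 16207380) - 1741895 = -13626756 - 1741895 = -15368651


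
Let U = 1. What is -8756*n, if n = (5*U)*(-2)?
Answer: 87560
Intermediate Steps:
n = -10 (n = (5*1)*(-2) = 5*(-2) = -10)
-8756*n = -8756*(-10) = 87560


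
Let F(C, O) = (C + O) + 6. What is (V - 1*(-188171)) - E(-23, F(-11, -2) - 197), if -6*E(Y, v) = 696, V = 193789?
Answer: 382076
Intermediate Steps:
F(C, O) = 6 + C + O
E(Y, v) = -116 (E(Y, v) = -1/6*696 = -116)
(V - 1*(-188171)) - E(-23, F(-11, -2) - 197) = (193789 - 1*(-188171)) - 1*(-116) = (193789 + 188171) + 116 = 381960 + 116 = 382076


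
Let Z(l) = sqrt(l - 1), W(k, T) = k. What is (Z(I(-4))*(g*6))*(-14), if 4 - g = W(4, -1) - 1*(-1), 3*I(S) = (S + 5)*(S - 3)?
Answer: 28*I*sqrt(30) ≈ 153.36*I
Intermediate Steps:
I(S) = (-3 + S)*(5 + S)/3 (I(S) = ((S + 5)*(S - 3))/3 = ((5 + S)*(-3 + S))/3 = ((-3 + S)*(5 + S))/3 = (-3 + S)*(5 + S)/3)
g = -1 (g = 4 - (4 - 1*(-1)) = 4 - (4 + 1) = 4 - 1*5 = 4 - 5 = -1)
Z(l) = sqrt(-1 + l)
(Z(I(-4))*(g*6))*(-14) = (sqrt(-1 + (-5 + (1/3)*(-4)**2 + (2/3)*(-4)))*(-1*6))*(-14) = (sqrt(-1 + (-5 + (1/3)*16 - 8/3))*(-6))*(-14) = (sqrt(-1 + (-5 + 16/3 - 8/3))*(-6))*(-14) = (sqrt(-1 - 7/3)*(-6))*(-14) = (sqrt(-10/3)*(-6))*(-14) = ((I*sqrt(30)/3)*(-6))*(-14) = -2*I*sqrt(30)*(-14) = 28*I*sqrt(30)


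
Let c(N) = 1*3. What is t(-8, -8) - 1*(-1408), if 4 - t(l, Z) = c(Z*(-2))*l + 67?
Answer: 1369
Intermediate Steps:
c(N) = 3
t(l, Z) = -63 - 3*l (t(l, Z) = 4 - (3*l + 67) = 4 - (67 + 3*l) = 4 + (-67 - 3*l) = -63 - 3*l)
t(-8, -8) - 1*(-1408) = (-63 - 3*(-8)) - 1*(-1408) = (-63 + 24) + 1408 = -39 + 1408 = 1369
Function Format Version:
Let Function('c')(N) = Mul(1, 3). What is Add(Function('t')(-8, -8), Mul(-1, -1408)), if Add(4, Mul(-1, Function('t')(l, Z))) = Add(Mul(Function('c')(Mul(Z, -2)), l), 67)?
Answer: 1369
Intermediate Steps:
Function('c')(N) = 3
Function('t')(l, Z) = Add(-63, Mul(-3, l)) (Function('t')(l, Z) = Add(4, Mul(-1, Add(Mul(3, l), 67))) = Add(4, Mul(-1, Add(67, Mul(3, l)))) = Add(4, Add(-67, Mul(-3, l))) = Add(-63, Mul(-3, l)))
Add(Function('t')(-8, -8), Mul(-1, -1408)) = Add(Add(-63, Mul(-3, -8)), Mul(-1, -1408)) = Add(Add(-63, 24), 1408) = Add(-39, 1408) = 1369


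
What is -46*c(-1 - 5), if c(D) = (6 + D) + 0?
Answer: 0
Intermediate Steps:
c(D) = 6 + D
-46*c(-1 - 5) = -46*(6 + (-1 - 5)) = -46*(6 - 6) = -46*0 = 0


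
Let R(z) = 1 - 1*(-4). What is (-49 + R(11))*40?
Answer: -1760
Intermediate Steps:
R(z) = 5 (R(z) = 1 + 4 = 5)
(-49 + R(11))*40 = (-49 + 5)*40 = -44*40 = -1760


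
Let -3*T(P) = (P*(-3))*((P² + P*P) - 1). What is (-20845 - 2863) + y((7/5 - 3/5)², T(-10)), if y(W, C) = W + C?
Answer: -642434/25 ≈ -25697.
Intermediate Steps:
T(P) = P*(-1 + 2*P²) (T(P) = -P*(-3)*((P² + P*P) - 1)/3 = -(-3*P)*((P² + P²) - 1)/3 = -(-3*P)*(2*P² - 1)/3 = -(-3*P)*(-1 + 2*P²)/3 = -(-1)*P*(-1 + 2*P²) = P*(-1 + 2*P²))
y(W, C) = C + W
(-20845 - 2863) + y((7/5 - 3/5)², T(-10)) = (-20845 - 2863) + ((-1*(-10) + 2*(-10)³) + (7/5 - 3/5)²) = -23708 + ((10 + 2*(-1000)) + (7*(⅕) - 3*⅕)²) = -23708 + ((10 - 2000) + (7/5 - ⅗)²) = -23708 + (-1990 + (⅘)²) = -23708 + (-1990 + 16/25) = -23708 - 49734/25 = -642434/25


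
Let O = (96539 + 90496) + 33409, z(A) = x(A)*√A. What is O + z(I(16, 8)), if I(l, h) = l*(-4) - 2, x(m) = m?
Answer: 220444 - 66*I*√66 ≈ 2.2044e+5 - 536.19*I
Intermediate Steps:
I(l, h) = -2 - 4*l (I(l, h) = -4*l - 2 = -2 - 4*l)
z(A) = A^(3/2) (z(A) = A*√A = A^(3/2))
O = 220444 (O = 187035 + 33409 = 220444)
O + z(I(16, 8)) = 220444 + (-2 - 4*16)^(3/2) = 220444 + (-2 - 64)^(3/2) = 220444 + (-66)^(3/2) = 220444 - 66*I*√66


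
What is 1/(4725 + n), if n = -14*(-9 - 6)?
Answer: 1/4935 ≈ 0.00020263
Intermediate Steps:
n = 210 (n = -14*(-15) = 210)
1/(4725 + n) = 1/(4725 + 210) = 1/4935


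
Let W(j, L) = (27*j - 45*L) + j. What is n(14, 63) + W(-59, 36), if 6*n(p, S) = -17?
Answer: -19649/6 ≈ -3274.8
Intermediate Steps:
W(j, L) = -45*L + 28*j (W(j, L) = (-45*L + 27*j) + j = -45*L + 28*j)
n(p, S) = -17/6 (n(p, S) = (⅙)*(-17) = -17/6)
n(14, 63) + W(-59, 36) = -17/6 + (-45*36 + 28*(-59)) = -17/6 + (-1620 - 1652) = -17/6 - 3272 = -19649/6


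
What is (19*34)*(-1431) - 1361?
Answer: -925787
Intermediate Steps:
(19*34)*(-1431) - 1361 = 646*(-1431) - 1361 = -924426 - 1361 = -925787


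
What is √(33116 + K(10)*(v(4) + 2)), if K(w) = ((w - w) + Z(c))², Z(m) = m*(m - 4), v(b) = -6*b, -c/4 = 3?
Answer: 2*I*√194473 ≈ 881.98*I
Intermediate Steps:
c = -12 (c = -4*3 = -12)
Z(m) = m*(-4 + m)
K(w) = 36864 (K(w) = ((w - w) - 12*(-4 - 12))² = (0 - 12*(-16))² = (0 + 192)² = 192² = 36864)
√(33116 + K(10)*(v(4) + 2)) = √(33116 + 36864*(-6*4 + 2)) = √(33116 + 36864*(-24 + 2)) = √(33116 + 36864*(-22)) = √(33116 - 811008) = √(-777892) = 2*I*√194473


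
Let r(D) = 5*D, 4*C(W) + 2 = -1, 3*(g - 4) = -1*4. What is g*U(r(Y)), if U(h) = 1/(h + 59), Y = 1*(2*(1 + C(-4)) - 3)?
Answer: 16/279 ≈ 0.057348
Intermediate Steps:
g = 8/3 (g = 4 + (-1*4)/3 = 4 + (⅓)*(-4) = 4 - 4/3 = 8/3 ≈ 2.6667)
C(W) = -¾ (C(W) = -½ + (¼)*(-1) = -½ - ¼ = -¾)
Y = -5/2 (Y = 1*(2*(1 - ¾) - 3) = 1*(2*(¼) - 3) = 1*(½ - 3) = 1*(-5/2) = -5/2 ≈ -2.5000)
U(h) = 1/(59 + h)
g*U(r(Y)) = 8/(3*(59 + 5*(-5/2))) = 8/(3*(59 - 25/2)) = 8/(3*(93/2)) = (8/3)*(2/93) = 16/279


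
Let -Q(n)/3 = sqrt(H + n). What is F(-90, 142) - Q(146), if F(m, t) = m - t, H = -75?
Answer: -232 + 3*sqrt(71) ≈ -206.72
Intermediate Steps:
Q(n) = -3*sqrt(-75 + n)
F(-90, 142) - Q(146) = (-90 - 1*142) - (-3)*sqrt(-75 + 146) = (-90 - 142) - (-3)*sqrt(71) = -232 + 3*sqrt(71)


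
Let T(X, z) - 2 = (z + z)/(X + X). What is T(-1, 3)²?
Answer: 1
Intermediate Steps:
T(X, z) = 2 + z/X (T(X, z) = 2 + (z + z)/(X + X) = 2 + (2*z)/((2*X)) = 2 + (2*z)*(1/(2*X)) = 2 + z/X)
T(-1, 3)² = (2 + 3/(-1))² = (2 + 3*(-1))² = (2 - 3)² = (-1)² = 1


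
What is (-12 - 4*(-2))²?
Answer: 16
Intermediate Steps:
(-12 - 4*(-2))² = (-12 + 8)² = (-4)² = 16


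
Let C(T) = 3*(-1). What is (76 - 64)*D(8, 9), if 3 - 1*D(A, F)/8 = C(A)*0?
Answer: 288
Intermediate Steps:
C(T) = -3
D(A, F) = 24 (D(A, F) = 24 - (-24)*0 = 24 - 8*0 = 24 + 0 = 24)
(76 - 64)*D(8, 9) = (76 - 64)*24 = 12*24 = 288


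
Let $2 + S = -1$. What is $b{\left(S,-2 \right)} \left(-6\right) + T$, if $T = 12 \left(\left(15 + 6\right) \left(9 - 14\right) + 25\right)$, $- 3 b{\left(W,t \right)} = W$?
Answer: $-966$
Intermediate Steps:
$S = -3$ ($S = -2 - 1 = -3$)
$b{\left(W,t \right)} = - \frac{W}{3}$
$T = -960$ ($T = 12 \left(21 \left(-5\right) + 25\right) = 12 \left(-105 + 25\right) = 12 \left(-80\right) = -960$)
$b{\left(S,-2 \right)} \left(-6\right) + T = \left(- \frac{1}{3}\right) \left(-3\right) \left(-6\right) - 960 = 1 \left(-6\right) - 960 = -6 - 960 = -966$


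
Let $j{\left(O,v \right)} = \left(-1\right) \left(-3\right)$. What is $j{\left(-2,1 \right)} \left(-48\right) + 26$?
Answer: $-118$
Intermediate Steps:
$j{\left(O,v \right)} = 3$
$j{\left(-2,1 \right)} \left(-48\right) + 26 = 3 \left(-48\right) + 26 = -144 + 26 = -118$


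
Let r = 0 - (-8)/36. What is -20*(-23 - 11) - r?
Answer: 6118/9 ≈ 679.78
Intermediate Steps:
r = 2/9 (r = 0 - (-8)/36 = 0 - 8*(-1/36) = 0 + 2/9 = 2/9 ≈ 0.22222)
-20*(-23 - 11) - r = -20*(-23 - 11) - 1*2/9 = -20*(-34) - 2/9 = 680 - 2/9 = 6118/9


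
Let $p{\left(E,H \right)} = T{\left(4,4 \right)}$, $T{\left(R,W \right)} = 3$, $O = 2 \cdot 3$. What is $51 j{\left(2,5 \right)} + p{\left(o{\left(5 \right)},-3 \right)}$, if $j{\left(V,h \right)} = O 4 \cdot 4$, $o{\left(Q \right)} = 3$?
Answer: $4899$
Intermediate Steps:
$O = 6$
$p{\left(E,H \right)} = 3$
$j{\left(V,h \right)} = 96$ ($j{\left(V,h \right)} = 6 \cdot 4 \cdot 4 = 24 \cdot 4 = 96$)
$51 j{\left(2,5 \right)} + p{\left(o{\left(5 \right)},-3 \right)} = 51 \cdot 96 + 3 = 4896 + 3 = 4899$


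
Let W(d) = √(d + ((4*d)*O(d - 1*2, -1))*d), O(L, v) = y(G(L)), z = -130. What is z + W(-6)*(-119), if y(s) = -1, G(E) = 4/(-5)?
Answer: -130 - 595*I*√6 ≈ -130.0 - 1457.4*I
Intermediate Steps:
G(E) = -⅘ (G(E) = 4*(-⅕) = -⅘)
O(L, v) = -1
W(d) = √(d - 4*d²) (W(d) = √(d + ((4*d)*(-1))*d) = √(d + (-4*d)*d) = √(d - 4*d²))
z + W(-6)*(-119) = -130 + √(-6*(1 - 4*(-6)))*(-119) = -130 + √(-6*(1 + 24))*(-119) = -130 + √(-6*25)*(-119) = -130 + √(-150)*(-119) = -130 + (5*I*√6)*(-119) = -130 - 595*I*√6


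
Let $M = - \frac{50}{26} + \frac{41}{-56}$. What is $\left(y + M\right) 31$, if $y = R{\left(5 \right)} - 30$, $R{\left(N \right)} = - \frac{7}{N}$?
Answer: $- \frac{3842791}{3640} \approx -1055.7$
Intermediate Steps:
$M = - \frac{1933}{728}$ ($M = \left(-50\right) \frac{1}{26} + 41 \left(- \frac{1}{56}\right) = - \frac{25}{13} - \frac{41}{56} = - \frac{1933}{728} \approx -2.6552$)
$y = - \frac{157}{5}$ ($y = - \frac{7}{5} - 30 = - \frac{157}{5} \approx -31.4$)
$\left(y + M\right) 31 = \left(- \frac{157}{5} - \frac{1933}{728}\right) 31 = \left(- \frac{123961}{3640}\right) 31 = - \frac{3842791}{3640}$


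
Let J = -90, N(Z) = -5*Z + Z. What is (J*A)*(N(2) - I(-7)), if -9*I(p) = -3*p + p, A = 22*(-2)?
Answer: -25520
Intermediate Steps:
A = -44
N(Z) = -4*Z
I(p) = 2*p/9 (I(p) = -(-3*p + p)/9 = -(-2)*p/9 = 2*p/9)
(J*A)*(N(2) - I(-7)) = (-90*(-44))*(-4*2 - 2*(-7)/9) = 3960*(-8 - 1*(-14/9)) = 3960*(-8 + 14/9) = 3960*(-58/9) = -25520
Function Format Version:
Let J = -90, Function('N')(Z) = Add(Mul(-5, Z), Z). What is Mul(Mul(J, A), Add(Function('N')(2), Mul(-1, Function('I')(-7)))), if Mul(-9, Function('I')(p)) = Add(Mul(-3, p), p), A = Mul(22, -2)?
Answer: -25520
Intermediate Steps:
A = -44
Function('N')(Z) = Mul(-4, Z)
Function('I')(p) = Mul(Rational(2, 9), p) (Function('I')(p) = Mul(Rational(-1, 9), Add(Mul(-3, p), p)) = Mul(Rational(-1, 9), Mul(-2, p)) = Mul(Rational(2, 9), p))
Mul(Mul(J, A), Add(Function('N')(2), Mul(-1, Function('I')(-7)))) = Mul(Mul(-90, -44), Add(Mul(-4, 2), Mul(-1, Mul(Rational(2, 9), -7)))) = Mul(3960, Add(-8, Mul(-1, Rational(-14, 9)))) = Mul(3960, Add(-8, Rational(14, 9))) = Mul(3960, Rational(-58, 9)) = -25520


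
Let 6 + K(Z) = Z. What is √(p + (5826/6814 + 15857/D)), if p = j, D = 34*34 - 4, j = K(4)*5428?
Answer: I*√289942125663326/163536 ≈ 104.12*I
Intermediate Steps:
K(Z) = -6 + Z
j = -10856 (j = (-6 + 4)*5428 = -2*5428 = -10856)
D = 1152 (D = 1156 - 4 = 1152)
p = -10856
√(p + (5826/6814 + 15857/D)) = √(-10856 + (5826/6814 + 15857/1152)) = √(-10856 + (5826*(1/6814) + 15857*(1/1152))) = √(-10856 + (2913/3407 + 15857/1152)) = √(-10856 + 57380575/3924864) = √(-42550943009/3924864) = I*√289942125663326/163536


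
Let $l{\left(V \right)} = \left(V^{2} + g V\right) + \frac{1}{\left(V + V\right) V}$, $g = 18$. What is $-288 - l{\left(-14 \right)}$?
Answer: $- \frac{90945}{392} \approx -232.0$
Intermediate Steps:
$l{\left(V \right)} = V^{2} + \frac{1}{2 V^{2}} + 18 V$ ($l{\left(V \right)} = \left(V^{2} + 18 V\right) + \frac{1}{\left(V + V\right) V} = \left(V^{2} + 18 V\right) + \frac{1}{2 V V} = \left(V^{2} + 18 V\right) + \frac{\frac{1}{2} \frac{1}{V}}{V} = \left(V^{2} + 18 V\right) + \frac{1}{2 V^{2}} = V^{2} + \frac{1}{2 V^{2}} + 18 V$)
$-288 - l{\left(-14 \right)} = -288 - \left(\left(-14\right)^{2} + \frac{1}{2 \cdot 196} + 18 \left(-14\right)\right) = -288 - \left(196 + \frac{1}{2} \cdot \frac{1}{196} - 252\right) = -288 - \left(196 + \frac{1}{392} - 252\right) = -288 - - \frac{21951}{392} = -288 + \frac{21951}{392} = - \frac{90945}{392}$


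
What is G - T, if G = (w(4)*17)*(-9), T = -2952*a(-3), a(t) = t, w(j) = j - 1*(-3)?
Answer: -9927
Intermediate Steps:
w(j) = 3 + j (w(j) = j + 3 = 3 + j)
T = 8856 (T = -2952*(-3) = 8856)
G = -1071 (G = ((3 + 4)*17)*(-9) = (7*17)*(-9) = 119*(-9) = -1071)
G - T = -1071 - 1*8856 = -1071 - 8856 = -9927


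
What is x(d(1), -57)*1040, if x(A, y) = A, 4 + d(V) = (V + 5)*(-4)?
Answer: -29120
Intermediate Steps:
d(V) = -24 - 4*V (d(V) = -4 + (V + 5)*(-4) = -4 + (5 + V)*(-4) = -4 + (-20 - 4*V) = -24 - 4*V)
x(d(1), -57)*1040 = (-24 - 4*1)*1040 = (-24 - 4)*1040 = -28*1040 = -29120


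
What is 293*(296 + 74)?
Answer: 108410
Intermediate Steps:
293*(296 + 74) = 293*370 = 108410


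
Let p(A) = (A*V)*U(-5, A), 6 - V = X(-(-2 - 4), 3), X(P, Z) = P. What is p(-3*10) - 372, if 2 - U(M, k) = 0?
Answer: -372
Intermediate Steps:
U(M, k) = 2 (U(M, k) = 2 - 1*0 = 2 + 0 = 2)
V = 0 (V = 6 - (-1)*(-2 - 4) = 6 - (-1)*(-6) = 6 - 1*6 = 6 - 6 = 0)
p(A) = 0 (p(A) = (A*0)*2 = 0*2 = 0)
p(-3*10) - 372 = 0 - 372 = -372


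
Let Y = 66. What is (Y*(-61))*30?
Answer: -120780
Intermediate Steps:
(Y*(-61))*30 = (66*(-61))*30 = -4026*30 = -120780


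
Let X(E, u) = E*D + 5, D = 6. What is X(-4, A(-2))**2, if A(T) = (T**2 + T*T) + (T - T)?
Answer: 361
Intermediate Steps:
A(T) = 2*T**2 (A(T) = (T**2 + T**2) + 0 = 2*T**2 + 0 = 2*T**2)
X(E, u) = 5 + 6*E (X(E, u) = E*6 + 5 = 6*E + 5 = 5 + 6*E)
X(-4, A(-2))**2 = (5 + 6*(-4))**2 = (5 - 24)**2 = (-19)**2 = 361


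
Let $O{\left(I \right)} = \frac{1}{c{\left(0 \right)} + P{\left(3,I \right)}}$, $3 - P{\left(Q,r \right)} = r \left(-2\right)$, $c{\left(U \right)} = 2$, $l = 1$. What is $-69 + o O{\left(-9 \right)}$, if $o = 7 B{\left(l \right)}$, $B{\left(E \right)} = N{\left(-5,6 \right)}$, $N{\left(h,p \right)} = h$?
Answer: $- \frac{862}{13} \approx -66.308$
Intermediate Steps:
$P{\left(Q,r \right)} = 3 + 2 r$ ($P{\left(Q,r \right)} = 3 - r \left(-2\right) = 3 - - 2 r = 3 + 2 r$)
$O{\left(I \right)} = \frac{1}{5 + 2 I}$ ($O{\left(I \right)} = \frac{1}{2 + \left(3 + 2 I\right)} = \frac{1}{5 + 2 I}$)
$B{\left(E \right)} = -5$
$o = -35$ ($o = 7 \left(-5\right) = -35$)
$-69 + o O{\left(-9 \right)} = -69 - \frac{35}{5 + 2 \left(-9\right)} = -69 - \frac{35}{5 - 18} = -69 - \frac{35}{-13} = -69 - - \frac{35}{13} = -69 + \frac{35}{13} = - \frac{862}{13}$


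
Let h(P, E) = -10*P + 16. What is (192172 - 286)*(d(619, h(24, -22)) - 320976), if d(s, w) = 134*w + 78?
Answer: -67335483804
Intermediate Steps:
h(P, E) = 16 - 10*P
d(s, w) = 78 + 134*w
(192172 - 286)*(d(619, h(24, -22)) - 320976) = (192172 - 286)*((78 + 134*(16 - 10*24)) - 320976) = 191886*((78 + 134*(16 - 240)) - 320976) = 191886*((78 + 134*(-224)) - 320976) = 191886*((78 - 30016) - 320976) = 191886*(-29938 - 320976) = 191886*(-350914) = -67335483804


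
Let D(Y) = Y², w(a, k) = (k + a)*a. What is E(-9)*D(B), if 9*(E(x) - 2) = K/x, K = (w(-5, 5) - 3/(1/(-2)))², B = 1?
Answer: 14/9 ≈ 1.5556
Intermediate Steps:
w(a, k) = a*(a + k) (w(a, k) = (a + k)*a = a*(a + k))
K = 36 (K = (-5*(-5 + 5) - 3/(1/(-2)))² = (-5*0 - 3/(-½))² = (0 - 3*(-2))² = (0 + 6)² = 6² = 36)
E(x) = 2 + 4/x (E(x) = 2 + (36/x)/9 = 2 + 4/x)
E(-9)*D(B) = (2 + 4/(-9))*1² = (2 + 4*(-⅑))*1 = (2 - 4/9)*1 = (14/9)*1 = 14/9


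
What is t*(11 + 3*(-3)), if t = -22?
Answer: -44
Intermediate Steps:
t*(11 + 3*(-3)) = -22*(11 + 3*(-3)) = -22*(11 - 9) = -22*2 = -44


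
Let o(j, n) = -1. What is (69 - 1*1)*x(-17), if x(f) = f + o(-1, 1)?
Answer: -1224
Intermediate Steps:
x(f) = -1 + f (x(f) = f - 1 = -1 + f)
(69 - 1*1)*x(-17) = (69 - 1*1)*(-1 - 17) = (69 - 1)*(-18) = 68*(-18) = -1224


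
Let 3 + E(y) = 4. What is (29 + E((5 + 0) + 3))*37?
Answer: 1110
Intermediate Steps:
E(y) = 1 (E(y) = -3 + 4 = 1)
(29 + E((5 + 0) + 3))*37 = (29 + 1)*37 = 30*37 = 1110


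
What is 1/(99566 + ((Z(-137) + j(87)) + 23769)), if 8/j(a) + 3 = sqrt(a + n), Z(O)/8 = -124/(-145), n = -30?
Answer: 15559636365/1919161980070024 - 21025*sqrt(57)/1919161980070024 ≈ 8.1074e-6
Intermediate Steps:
Z(O) = 992/145 (Z(O) = 8*(-124/(-145)) = 8*(-124*(-1/145)) = 8*(124/145) = 992/145)
j(a) = 8/(-3 + sqrt(-30 + a)) (j(a) = 8/(-3 + sqrt(a - 30)) = 8/(-3 + sqrt(-30 + a)))
1/(99566 + ((Z(-137) + j(87)) + 23769)) = 1/(99566 + ((992/145 + 8/(-3 + sqrt(-30 + 87))) + 23769)) = 1/(99566 + ((992/145 + 8/(-3 + sqrt(57))) + 23769)) = 1/(99566 + (3447497/145 + 8/(-3 + sqrt(57)))) = 1/(17884567/145 + 8/(-3 + sqrt(57)))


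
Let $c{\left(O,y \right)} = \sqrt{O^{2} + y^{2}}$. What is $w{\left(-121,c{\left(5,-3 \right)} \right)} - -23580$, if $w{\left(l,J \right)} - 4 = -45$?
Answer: $23539$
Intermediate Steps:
$w{\left(l,J \right)} = -41$ ($w{\left(l,J \right)} = 4 - 45 = -41$)
$w{\left(-121,c{\left(5,-3 \right)} \right)} - -23580 = -41 - -23580 = -41 + 23580 = 23539$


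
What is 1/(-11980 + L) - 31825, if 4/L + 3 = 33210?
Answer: -12660616950407/397819856 ≈ -31825.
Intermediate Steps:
L = 4/33207 (L = 4/(-3 + 33210) = 4/33207 ≈ 0.00012046)
1/(-11980 + L) - 31825 = 1/(-11980 + 4/33207) - 31825 = 1/(-397819856/33207) - 31825 = -33207/397819856 - 31825 = -12660616950407/397819856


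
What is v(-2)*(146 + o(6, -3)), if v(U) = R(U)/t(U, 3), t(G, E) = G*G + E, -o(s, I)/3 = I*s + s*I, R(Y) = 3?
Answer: 762/7 ≈ 108.86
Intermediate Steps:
o(s, I) = -6*I*s (o(s, I) = -3*(I*s + s*I) = -3*(I*s + I*s) = -6*I*s)
t(G, E) = E + G² (t(G, E) = G² + E = E + G²)
v(U) = 3/(3 + U²)
v(-2)*(146 + o(6, -3)) = (3/(3 + (-2)²))*(146 - 6*(-3)*6) = (3/(3 + 4))*(146 + 108) = (3/7)*254 = 762/7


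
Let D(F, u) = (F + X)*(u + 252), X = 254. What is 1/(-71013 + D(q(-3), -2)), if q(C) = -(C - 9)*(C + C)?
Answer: -1/25513 ≈ -3.9196e-5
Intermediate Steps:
q(C) = -2*C*(-9 + C) (q(C) = -(-9 + C)*2*C = -2*C*(-9 + C))
D(F, u) = (252 + u)*(254 + F) (D(F, u) = (F + 254)*(u + 252) = (254 + F)*(252 + u) = (252 + u)*(254 + F))
1/(-71013 + D(q(-3), -2)) = 1/(-71013 + (64008 + 252*(2*(-3)*(9 - 1*(-3))) + 254*(-2) + (2*(-3)*(9 - 1*(-3)))*(-2))) = 1/(-71013 + (64008 + 252*(2*(-3)*(9 + 3)) - 508 + (2*(-3)*(9 + 3))*(-2))) = 1/(-71013 + (64008 + 252*(2*(-3)*12) - 508 + (2*(-3)*12)*(-2))) = 1/(-71013 + (64008 + 252*(-72) - 508 - 72*(-2))) = 1/(-71013 + (64008 - 18144 - 508 + 144)) = 1/(-71013 + 45500) = 1/(-25513) = -1/25513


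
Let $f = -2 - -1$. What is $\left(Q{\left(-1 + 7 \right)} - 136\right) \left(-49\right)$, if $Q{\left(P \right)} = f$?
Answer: $6713$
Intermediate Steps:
$f = -1$ ($f = -2 + 1 = -1$)
$Q{\left(P \right)} = -1$
$\left(Q{\left(-1 + 7 \right)} - 136\right) \left(-49\right) = \left(-1 - 136\right) \left(-49\right) = \left(-137\right) \left(-49\right) = 6713$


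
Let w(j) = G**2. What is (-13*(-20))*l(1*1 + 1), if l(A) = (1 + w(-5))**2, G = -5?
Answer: 175760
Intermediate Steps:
w(j) = 25 (w(j) = (-5)**2 = 25)
l(A) = 676 (l(A) = (1 + 25)**2 = 26**2 = 676)
(-13*(-20))*l(1*1 + 1) = -13*(-20)*676 = 260*676 = 175760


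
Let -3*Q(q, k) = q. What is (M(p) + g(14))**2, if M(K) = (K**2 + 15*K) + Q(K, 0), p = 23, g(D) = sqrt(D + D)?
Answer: 6755053/9 + 10396*sqrt(7)/3 ≈ 7.5973e+5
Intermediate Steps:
Q(q, k) = -q/3
g(D) = sqrt(2)*sqrt(D) (g(D) = sqrt(2*D) = sqrt(2)*sqrt(D))
M(K) = K**2 + 44*K/3 (M(K) = (K**2 + 15*K) - K/3 = K**2 + 44*K/3)
(M(p) + g(14))**2 = ((1/3)*23*(44 + 3*23) + sqrt(2)*sqrt(14))**2 = ((1/3)*23*(44 + 69) + 2*sqrt(7))**2 = ((1/3)*23*113 + 2*sqrt(7))**2 = (2599/3 + 2*sqrt(7))**2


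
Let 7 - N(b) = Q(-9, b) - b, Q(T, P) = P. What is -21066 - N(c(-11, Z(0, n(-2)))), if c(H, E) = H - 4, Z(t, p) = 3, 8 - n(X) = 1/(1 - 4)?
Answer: -21073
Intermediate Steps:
n(X) = 25/3 (n(X) = 8 - 1/(1 - 4) = 8 - 1/(-3) = 8 - 1*(-⅓) = 8 + ⅓ = 25/3)
c(H, E) = -4 + H
N(b) = 7 (N(b) = 7 - (b - b) = 7 - 1*0 = 7 + 0 = 7)
-21066 - N(c(-11, Z(0, n(-2)))) = -21066 - 1*7 = -21066 - 7 = -21073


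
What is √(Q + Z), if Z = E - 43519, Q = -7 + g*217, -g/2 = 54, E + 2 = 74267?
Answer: √7303 ≈ 85.458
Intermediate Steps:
E = 74265 (E = -2 + 74267 = 74265)
g = -108 (g = -2*54 = -108)
Q = -23443 (Q = -7 - 108*217 = -7 - 23436 = -23443)
Z = 30746 (Z = 74265 - 43519 = 30746)
√(Q + Z) = √(-23443 + 30746) = √7303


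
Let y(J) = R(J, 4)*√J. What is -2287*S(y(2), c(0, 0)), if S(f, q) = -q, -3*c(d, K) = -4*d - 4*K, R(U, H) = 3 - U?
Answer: 0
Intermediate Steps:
c(d, K) = 4*K/3 + 4*d/3 (c(d, K) = -(-4*d - 4*K)/3 = -(-4*K - 4*d)/3 = 4*K/3 + 4*d/3)
y(J) = √J*(3 - J) (y(J) = (3 - J)*√J = √J*(3 - J))
-2287*S(y(2), c(0, 0)) = -(-2287)*((4/3)*0 + (4/3)*0) = -(-2287)*(0 + 0) = -(-2287)*0 = -2287*0 = 0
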